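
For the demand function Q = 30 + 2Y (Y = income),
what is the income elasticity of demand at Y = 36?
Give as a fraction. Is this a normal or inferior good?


dQ/dY = 2
At Y = 36: Q = 30 + 2*36 = 102
Ey = (dQ/dY)(Y/Q) = 2 * 36 / 102 = 12/17
Since Ey > 0, this is a normal good.

12/17 (normal good)


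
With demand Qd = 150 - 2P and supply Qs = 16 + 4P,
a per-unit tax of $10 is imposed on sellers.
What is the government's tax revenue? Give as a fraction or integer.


With tax on sellers, new supply: Qs' = 16 + 4(P - 10)
= 4P - 24
New equilibrium quantity:
Q_new = 92
Tax revenue = tax * Q_new = 10 * 92 = 920

920


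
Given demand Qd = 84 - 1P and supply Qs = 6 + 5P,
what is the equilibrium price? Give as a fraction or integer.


At equilibrium, Qd = Qs.
84 - 1P = 6 + 5P
84 - 6 = 1P + 5P
78 = 6P
P* = 78/6 = 13

13


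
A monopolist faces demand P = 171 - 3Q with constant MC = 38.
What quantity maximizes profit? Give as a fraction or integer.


TR = P*Q = (171 - 3Q)Q = 171Q - 3Q^2
MR = dTR/dQ = 171 - 6Q
Set MR = MC:
171 - 6Q = 38
133 = 6Q
Q* = 133/6 = 133/6

133/6


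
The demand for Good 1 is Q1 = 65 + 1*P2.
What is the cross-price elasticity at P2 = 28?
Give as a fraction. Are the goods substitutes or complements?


dQ1/dP2 = 1
At P2 = 28: Q1 = 65 + 1*28 = 93
Exy = (dQ1/dP2)(P2/Q1) = 1 * 28 / 93 = 28/93
Since Exy > 0, the goods are substitutes.

28/93 (substitutes)


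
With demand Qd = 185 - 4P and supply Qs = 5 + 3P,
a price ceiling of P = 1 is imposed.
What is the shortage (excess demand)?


At P = 1:
Qd = 185 - 4*1 = 181
Qs = 5 + 3*1 = 8
Shortage = Qd - Qs = 181 - 8 = 173

173


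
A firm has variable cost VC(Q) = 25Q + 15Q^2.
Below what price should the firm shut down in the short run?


AVC(Q) = VC(Q)/Q = 25 + 15Q
AVC is increasing in Q, so minimum AVC is at Q -> 0+.
Min AVC = 25
The firm should shut down if P < 25.

25


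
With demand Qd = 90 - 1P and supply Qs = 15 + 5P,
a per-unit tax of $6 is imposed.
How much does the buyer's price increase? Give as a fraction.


With a per-unit tax, the buyer's price increase depends on relative slopes.
Supply slope: d = 5, Demand slope: b = 1
Buyer's price increase = d * tax / (b + d)
= 5 * 6 / (1 + 5)
= 30 / 6 = 5

5


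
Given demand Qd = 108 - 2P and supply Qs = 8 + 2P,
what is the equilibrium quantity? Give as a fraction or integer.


First find equilibrium price:
108 - 2P = 8 + 2P
P* = 100/4 = 25
Then substitute into demand:
Q* = 108 - 2 * 25 = 58

58


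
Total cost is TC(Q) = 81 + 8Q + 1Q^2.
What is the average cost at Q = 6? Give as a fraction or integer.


TC(6) = 81 + 8*6 + 1*6^2
TC(6) = 81 + 48 + 36 = 165
AC = TC/Q = 165/6 = 55/2

55/2


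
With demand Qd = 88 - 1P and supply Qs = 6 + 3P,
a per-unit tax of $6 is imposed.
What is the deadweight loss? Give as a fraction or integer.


Pre-tax equilibrium quantity: Q* = 135/2
Post-tax equilibrium quantity: Q_tax = 63
Reduction in quantity: Q* - Q_tax = 9/2
DWL = (1/2) * tax * (Q* - Q_tax)
DWL = (1/2) * 6 * 9/2 = 27/2

27/2


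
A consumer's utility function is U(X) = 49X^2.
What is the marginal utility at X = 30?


MU = dU/dX = 49*2*X^(2-1)
MU = 98*X^1
At X = 30:
MU = 98 * 30^1
MU = 98 * 30 = 2940

2940


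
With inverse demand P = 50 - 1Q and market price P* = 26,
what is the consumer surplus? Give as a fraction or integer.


Maximum willingness to pay (at Q=0): P_max = 50
Quantity demanded at P* = 26:
Q* = (50 - 26)/1 = 24
CS = (1/2) * Q* * (P_max - P*)
CS = (1/2) * 24 * (50 - 26)
CS = (1/2) * 24 * 24 = 288

288


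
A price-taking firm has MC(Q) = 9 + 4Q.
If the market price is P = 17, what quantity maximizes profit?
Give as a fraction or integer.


In perfect competition, profit is maximized where P = MC.
17 = 9 + 4Q
8 = 4Q
Q* = 8/4 = 2

2


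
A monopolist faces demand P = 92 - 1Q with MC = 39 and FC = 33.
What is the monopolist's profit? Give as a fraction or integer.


MR = MC: 92 - 2Q = 39
Q* = 53/2
P* = 92 - 1*53/2 = 131/2
Profit = (P* - MC)*Q* - FC
= (131/2 - 39)*53/2 - 33
= 53/2*53/2 - 33
= 2809/4 - 33 = 2677/4

2677/4


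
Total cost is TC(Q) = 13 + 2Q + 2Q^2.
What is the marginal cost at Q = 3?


MC = dTC/dQ = 2 + 2*2*Q
At Q = 3:
MC = 2 + 4*3
MC = 2 + 12 = 14

14


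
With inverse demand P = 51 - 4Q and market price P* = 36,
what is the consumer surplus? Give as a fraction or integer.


Maximum willingness to pay (at Q=0): P_max = 51
Quantity demanded at P* = 36:
Q* = (51 - 36)/4 = 15/4
CS = (1/2) * Q* * (P_max - P*)
CS = (1/2) * 15/4 * (51 - 36)
CS = (1/2) * 15/4 * 15 = 225/8

225/8


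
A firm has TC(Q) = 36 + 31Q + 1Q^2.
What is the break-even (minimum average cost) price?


AC(Q) = 36/Q + 31 + 1Q
To minimize: dAC/dQ = -36/Q^2 + 1 = 0
Q^2 = 36/1 = 36
Q* = 6
Min AC = 36/6 + 31 + 1*6
Min AC = 6 + 31 + 6 = 43

43


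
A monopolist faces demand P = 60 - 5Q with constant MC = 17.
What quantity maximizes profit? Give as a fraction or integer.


TR = P*Q = (60 - 5Q)Q = 60Q - 5Q^2
MR = dTR/dQ = 60 - 10Q
Set MR = MC:
60 - 10Q = 17
43 = 10Q
Q* = 43/10 = 43/10

43/10


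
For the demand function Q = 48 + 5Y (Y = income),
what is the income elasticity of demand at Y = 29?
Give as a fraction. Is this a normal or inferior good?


dQ/dY = 5
At Y = 29: Q = 48 + 5*29 = 193
Ey = (dQ/dY)(Y/Q) = 5 * 29 / 193 = 145/193
Since Ey > 0, this is a normal good.

145/193 (normal good)


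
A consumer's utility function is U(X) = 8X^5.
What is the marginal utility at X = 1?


MU = dU/dX = 8*5*X^(5-1)
MU = 40*X^4
At X = 1:
MU = 40 * 1^4
MU = 40 * 1 = 40

40


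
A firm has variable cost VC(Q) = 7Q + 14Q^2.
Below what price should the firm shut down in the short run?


AVC(Q) = VC(Q)/Q = 7 + 14Q
AVC is increasing in Q, so minimum AVC is at Q -> 0+.
Min AVC = 7
The firm should shut down if P < 7.

7


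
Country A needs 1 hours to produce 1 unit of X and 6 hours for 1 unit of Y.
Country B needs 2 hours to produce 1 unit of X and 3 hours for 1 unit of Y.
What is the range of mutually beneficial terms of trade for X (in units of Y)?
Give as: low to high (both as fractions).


Opportunity cost of X for Country A = hours_X / hours_Y = 1/6 = 1/6 units of Y
Opportunity cost of X for Country B = hours_X / hours_Y = 2/3 = 2/3 units of Y
Terms of trade must be between the two opportunity costs.
Range: 1/6 to 2/3

1/6 to 2/3


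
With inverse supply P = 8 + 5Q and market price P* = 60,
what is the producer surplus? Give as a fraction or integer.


Minimum supply price (at Q=0): P_min = 8
Quantity supplied at P* = 60:
Q* = (60 - 8)/5 = 52/5
PS = (1/2) * Q* * (P* - P_min)
PS = (1/2) * 52/5 * (60 - 8)
PS = (1/2) * 52/5 * 52 = 1352/5

1352/5


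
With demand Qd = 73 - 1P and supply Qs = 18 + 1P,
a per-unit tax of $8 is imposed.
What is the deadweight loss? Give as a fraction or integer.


Pre-tax equilibrium quantity: Q* = 91/2
Post-tax equilibrium quantity: Q_tax = 83/2
Reduction in quantity: Q* - Q_tax = 4
DWL = (1/2) * tax * (Q* - Q_tax)
DWL = (1/2) * 8 * 4 = 16

16


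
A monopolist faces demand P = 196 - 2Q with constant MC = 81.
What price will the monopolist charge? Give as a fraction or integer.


MR = 196 - 4Q
Set MR = MC: 196 - 4Q = 81
Q* = 115/4
Substitute into demand:
P* = 196 - 2*115/4 = 277/2

277/2


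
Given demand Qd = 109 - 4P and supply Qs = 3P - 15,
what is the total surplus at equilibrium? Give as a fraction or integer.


Find equilibrium: 109 - 4P = 3P - 15
109 + 15 = 7P
P* = 124/7 = 124/7
Q* = 3*124/7 - 15 = 267/7
Inverse demand: P = 109/4 - Q/4, so P_max = 109/4
Inverse supply: P = 5 + Q/3, so P_min = 5
CS = (1/2) * 267/7 * (109/4 - 124/7) = 71289/392
PS = (1/2) * 267/7 * (124/7 - 5) = 23763/98
TS = CS + PS = 71289/392 + 23763/98 = 23763/56

23763/56


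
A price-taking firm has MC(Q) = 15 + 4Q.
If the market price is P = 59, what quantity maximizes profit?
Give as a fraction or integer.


In perfect competition, profit is maximized where P = MC.
59 = 15 + 4Q
44 = 4Q
Q* = 44/4 = 11

11


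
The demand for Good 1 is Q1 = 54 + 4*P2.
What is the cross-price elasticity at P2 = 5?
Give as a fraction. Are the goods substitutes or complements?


dQ1/dP2 = 4
At P2 = 5: Q1 = 54 + 4*5 = 74
Exy = (dQ1/dP2)(P2/Q1) = 4 * 5 / 74 = 10/37
Since Exy > 0, the goods are substitutes.

10/37 (substitutes)


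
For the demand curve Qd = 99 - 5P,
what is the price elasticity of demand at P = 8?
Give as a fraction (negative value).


dQ/dP = -5
At P = 8: Q = 99 - 5*8 = 59
E = (dQ/dP)(P/Q) = (-5)(8/59) = -40/59

-40/59


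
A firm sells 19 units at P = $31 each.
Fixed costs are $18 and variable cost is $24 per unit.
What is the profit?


Total Revenue = P * Q = 31 * 19 = $589
Total Cost = FC + VC*Q = 18 + 24*19 = $474
Profit = TR - TC = 589 - 474 = $115

$115


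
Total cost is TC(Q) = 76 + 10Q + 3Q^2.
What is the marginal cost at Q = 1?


MC = dTC/dQ = 10 + 2*3*Q
At Q = 1:
MC = 10 + 6*1
MC = 10 + 6 = 16

16


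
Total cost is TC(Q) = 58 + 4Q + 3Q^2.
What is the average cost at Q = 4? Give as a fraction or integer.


TC(4) = 58 + 4*4 + 3*4^2
TC(4) = 58 + 16 + 48 = 122
AC = TC/Q = 122/4 = 61/2

61/2


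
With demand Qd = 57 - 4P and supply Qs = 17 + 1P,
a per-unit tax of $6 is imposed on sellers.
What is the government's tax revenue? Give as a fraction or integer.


With tax on sellers, new supply: Qs' = 17 + 1(P - 6)
= 11 + 1P
New equilibrium quantity:
Q_new = 101/5
Tax revenue = tax * Q_new = 6 * 101/5 = 606/5

606/5


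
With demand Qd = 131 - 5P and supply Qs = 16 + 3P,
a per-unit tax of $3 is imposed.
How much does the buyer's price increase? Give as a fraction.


With a per-unit tax, the buyer's price increase depends on relative slopes.
Supply slope: d = 3, Demand slope: b = 5
Buyer's price increase = d * tax / (b + d)
= 3 * 3 / (5 + 3)
= 9 / 8 = 9/8

9/8


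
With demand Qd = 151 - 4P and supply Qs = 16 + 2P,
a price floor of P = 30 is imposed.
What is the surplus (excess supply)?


At P = 30:
Qd = 151 - 4*30 = 31
Qs = 16 + 2*30 = 76
Surplus = Qs - Qd = 76 - 31 = 45

45


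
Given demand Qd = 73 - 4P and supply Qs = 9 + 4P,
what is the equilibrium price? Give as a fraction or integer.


At equilibrium, Qd = Qs.
73 - 4P = 9 + 4P
73 - 9 = 4P + 4P
64 = 8P
P* = 64/8 = 8

8


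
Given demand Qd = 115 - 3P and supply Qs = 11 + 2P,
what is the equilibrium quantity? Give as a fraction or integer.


First find equilibrium price:
115 - 3P = 11 + 2P
P* = 104/5 = 104/5
Then substitute into demand:
Q* = 115 - 3 * 104/5 = 263/5

263/5


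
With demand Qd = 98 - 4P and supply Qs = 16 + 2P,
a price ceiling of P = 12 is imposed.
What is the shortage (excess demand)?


At P = 12:
Qd = 98 - 4*12 = 50
Qs = 16 + 2*12 = 40
Shortage = Qd - Qs = 50 - 40 = 10

10


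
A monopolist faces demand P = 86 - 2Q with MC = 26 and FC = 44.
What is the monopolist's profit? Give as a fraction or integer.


MR = MC: 86 - 4Q = 26
Q* = 15
P* = 86 - 2*15 = 56
Profit = (P* - MC)*Q* - FC
= (56 - 26)*15 - 44
= 30*15 - 44
= 450 - 44 = 406

406


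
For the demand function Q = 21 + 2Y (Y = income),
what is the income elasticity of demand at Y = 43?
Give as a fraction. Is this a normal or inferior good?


dQ/dY = 2
At Y = 43: Q = 21 + 2*43 = 107
Ey = (dQ/dY)(Y/Q) = 2 * 43 / 107 = 86/107
Since Ey > 0, this is a normal good.

86/107 (normal good)


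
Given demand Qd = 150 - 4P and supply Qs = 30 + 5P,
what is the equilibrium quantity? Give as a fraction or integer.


First find equilibrium price:
150 - 4P = 30 + 5P
P* = 120/9 = 40/3
Then substitute into demand:
Q* = 150 - 4 * 40/3 = 290/3

290/3


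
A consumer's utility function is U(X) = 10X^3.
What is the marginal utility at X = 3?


MU = dU/dX = 10*3*X^(3-1)
MU = 30*X^2
At X = 3:
MU = 30 * 3^2
MU = 30 * 9 = 270

270


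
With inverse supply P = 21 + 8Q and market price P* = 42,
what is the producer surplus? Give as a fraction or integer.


Minimum supply price (at Q=0): P_min = 21
Quantity supplied at P* = 42:
Q* = (42 - 21)/8 = 21/8
PS = (1/2) * Q* * (P* - P_min)
PS = (1/2) * 21/8 * (42 - 21)
PS = (1/2) * 21/8 * 21 = 441/16

441/16


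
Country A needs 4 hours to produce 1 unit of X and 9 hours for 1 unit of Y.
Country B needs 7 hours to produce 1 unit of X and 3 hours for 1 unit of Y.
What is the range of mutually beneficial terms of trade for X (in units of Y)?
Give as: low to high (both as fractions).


Opportunity cost of X for Country A = hours_X / hours_Y = 4/9 = 4/9 units of Y
Opportunity cost of X for Country B = hours_X / hours_Y = 7/3 = 7/3 units of Y
Terms of trade must be between the two opportunity costs.
Range: 4/9 to 7/3

4/9 to 7/3


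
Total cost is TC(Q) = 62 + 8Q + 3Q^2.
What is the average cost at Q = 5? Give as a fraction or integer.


TC(5) = 62 + 8*5 + 3*5^2
TC(5) = 62 + 40 + 75 = 177
AC = TC/Q = 177/5 = 177/5

177/5


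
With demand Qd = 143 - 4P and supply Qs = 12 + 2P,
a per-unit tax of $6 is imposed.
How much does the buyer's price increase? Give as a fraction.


With a per-unit tax, the buyer's price increase depends on relative slopes.
Supply slope: d = 2, Demand slope: b = 4
Buyer's price increase = d * tax / (b + d)
= 2 * 6 / (4 + 2)
= 12 / 6 = 2

2


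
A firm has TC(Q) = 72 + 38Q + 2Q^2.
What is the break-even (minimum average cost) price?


AC(Q) = 72/Q + 38 + 2Q
To minimize: dAC/dQ = -72/Q^2 + 2 = 0
Q^2 = 72/2 = 36
Q* = 6
Min AC = 72/6 + 38 + 2*6
Min AC = 12 + 38 + 12 = 62

62


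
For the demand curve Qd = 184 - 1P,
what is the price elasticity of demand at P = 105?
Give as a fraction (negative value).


dQ/dP = -1
At P = 105: Q = 184 - 1*105 = 79
E = (dQ/dP)(P/Q) = (-1)(105/79) = -105/79

-105/79


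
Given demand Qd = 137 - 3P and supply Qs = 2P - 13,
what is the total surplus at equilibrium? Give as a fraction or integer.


Find equilibrium: 137 - 3P = 2P - 13
137 + 13 = 5P
P* = 150/5 = 30
Q* = 2*30 - 13 = 47
Inverse demand: P = 137/3 - Q/3, so P_max = 137/3
Inverse supply: P = 13/2 + Q/2, so P_min = 13/2
CS = (1/2) * 47 * (137/3 - 30) = 2209/6
PS = (1/2) * 47 * (30 - 13/2) = 2209/4
TS = CS + PS = 2209/6 + 2209/4 = 11045/12

11045/12


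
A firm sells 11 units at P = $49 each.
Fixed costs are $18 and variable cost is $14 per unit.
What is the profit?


Total Revenue = P * Q = 49 * 11 = $539
Total Cost = FC + VC*Q = 18 + 14*11 = $172
Profit = TR - TC = 539 - 172 = $367

$367


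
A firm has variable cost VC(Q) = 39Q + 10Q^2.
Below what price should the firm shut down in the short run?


AVC(Q) = VC(Q)/Q = 39 + 10Q
AVC is increasing in Q, so minimum AVC is at Q -> 0+.
Min AVC = 39
The firm should shut down if P < 39.

39


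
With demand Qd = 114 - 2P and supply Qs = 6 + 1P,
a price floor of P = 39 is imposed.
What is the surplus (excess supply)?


At P = 39:
Qd = 114 - 2*39 = 36
Qs = 6 + 1*39 = 45
Surplus = Qs - Qd = 45 - 36 = 9

9


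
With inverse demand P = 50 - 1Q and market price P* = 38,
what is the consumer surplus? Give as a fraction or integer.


Maximum willingness to pay (at Q=0): P_max = 50
Quantity demanded at P* = 38:
Q* = (50 - 38)/1 = 12
CS = (1/2) * Q* * (P_max - P*)
CS = (1/2) * 12 * (50 - 38)
CS = (1/2) * 12 * 12 = 72

72


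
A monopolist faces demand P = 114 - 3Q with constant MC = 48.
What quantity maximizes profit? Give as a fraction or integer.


TR = P*Q = (114 - 3Q)Q = 114Q - 3Q^2
MR = dTR/dQ = 114 - 6Q
Set MR = MC:
114 - 6Q = 48
66 = 6Q
Q* = 66/6 = 11

11


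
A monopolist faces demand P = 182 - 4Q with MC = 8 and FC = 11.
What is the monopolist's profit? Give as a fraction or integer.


MR = MC: 182 - 8Q = 8
Q* = 87/4
P* = 182 - 4*87/4 = 95
Profit = (P* - MC)*Q* - FC
= (95 - 8)*87/4 - 11
= 87*87/4 - 11
= 7569/4 - 11 = 7525/4

7525/4


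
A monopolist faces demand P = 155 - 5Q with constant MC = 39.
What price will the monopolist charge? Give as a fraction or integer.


MR = 155 - 10Q
Set MR = MC: 155 - 10Q = 39
Q* = 58/5
Substitute into demand:
P* = 155 - 5*58/5 = 97

97


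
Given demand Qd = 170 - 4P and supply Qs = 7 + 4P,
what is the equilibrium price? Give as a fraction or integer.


At equilibrium, Qd = Qs.
170 - 4P = 7 + 4P
170 - 7 = 4P + 4P
163 = 8P
P* = 163/8 = 163/8

163/8


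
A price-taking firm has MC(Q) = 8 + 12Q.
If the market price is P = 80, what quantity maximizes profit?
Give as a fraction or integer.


In perfect competition, profit is maximized where P = MC.
80 = 8 + 12Q
72 = 12Q
Q* = 72/12 = 6

6


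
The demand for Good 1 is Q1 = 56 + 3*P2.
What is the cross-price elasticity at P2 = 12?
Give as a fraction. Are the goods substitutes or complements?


dQ1/dP2 = 3
At P2 = 12: Q1 = 56 + 3*12 = 92
Exy = (dQ1/dP2)(P2/Q1) = 3 * 12 / 92 = 9/23
Since Exy > 0, the goods are substitutes.

9/23 (substitutes)


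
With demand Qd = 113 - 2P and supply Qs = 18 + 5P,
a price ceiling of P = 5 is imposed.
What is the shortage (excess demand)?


At P = 5:
Qd = 113 - 2*5 = 103
Qs = 18 + 5*5 = 43
Shortage = Qd - Qs = 103 - 43 = 60

60


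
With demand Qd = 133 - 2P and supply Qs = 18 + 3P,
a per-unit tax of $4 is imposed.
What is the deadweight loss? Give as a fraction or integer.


Pre-tax equilibrium quantity: Q* = 87
Post-tax equilibrium quantity: Q_tax = 411/5
Reduction in quantity: Q* - Q_tax = 24/5
DWL = (1/2) * tax * (Q* - Q_tax)
DWL = (1/2) * 4 * 24/5 = 48/5

48/5


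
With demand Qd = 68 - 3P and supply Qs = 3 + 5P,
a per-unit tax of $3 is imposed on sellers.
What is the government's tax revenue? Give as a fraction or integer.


With tax on sellers, new supply: Qs' = 3 + 5(P - 3)
= 5P - 12
New equilibrium quantity:
Q_new = 38
Tax revenue = tax * Q_new = 3 * 38 = 114

114


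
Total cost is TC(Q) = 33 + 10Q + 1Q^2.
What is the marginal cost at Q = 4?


MC = dTC/dQ = 10 + 2*1*Q
At Q = 4:
MC = 10 + 2*4
MC = 10 + 8 = 18

18


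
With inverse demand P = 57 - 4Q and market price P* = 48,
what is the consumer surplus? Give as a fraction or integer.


Maximum willingness to pay (at Q=0): P_max = 57
Quantity demanded at P* = 48:
Q* = (57 - 48)/4 = 9/4
CS = (1/2) * Q* * (P_max - P*)
CS = (1/2) * 9/4 * (57 - 48)
CS = (1/2) * 9/4 * 9 = 81/8

81/8


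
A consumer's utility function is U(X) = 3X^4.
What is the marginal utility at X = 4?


MU = dU/dX = 3*4*X^(4-1)
MU = 12*X^3
At X = 4:
MU = 12 * 4^3
MU = 12 * 64 = 768

768


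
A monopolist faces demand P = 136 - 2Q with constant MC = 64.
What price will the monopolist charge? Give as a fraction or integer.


MR = 136 - 4Q
Set MR = MC: 136 - 4Q = 64
Q* = 18
Substitute into demand:
P* = 136 - 2*18 = 100

100


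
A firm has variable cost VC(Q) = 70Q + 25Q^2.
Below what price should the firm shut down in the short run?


AVC(Q) = VC(Q)/Q = 70 + 25Q
AVC is increasing in Q, so minimum AVC is at Q -> 0+.
Min AVC = 70
The firm should shut down if P < 70.

70


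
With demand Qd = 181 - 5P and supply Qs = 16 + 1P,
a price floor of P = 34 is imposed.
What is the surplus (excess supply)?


At P = 34:
Qd = 181 - 5*34 = 11
Qs = 16 + 1*34 = 50
Surplus = Qs - Qd = 50 - 11 = 39

39


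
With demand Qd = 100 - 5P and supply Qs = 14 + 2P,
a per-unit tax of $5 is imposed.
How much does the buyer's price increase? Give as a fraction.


With a per-unit tax, the buyer's price increase depends on relative slopes.
Supply slope: d = 2, Demand slope: b = 5
Buyer's price increase = d * tax / (b + d)
= 2 * 5 / (5 + 2)
= 10 / 7 = 10/7

10/7


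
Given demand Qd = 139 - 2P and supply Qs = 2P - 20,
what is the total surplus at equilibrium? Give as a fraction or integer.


Find equilibrium: 139 - 2P = 2P - 20
139 + 20 = 4P
P* = 159/4 = 159/4
Q* = 2*159/4 - 20 = 119/2
Inverse demand: P = 139/2 - Q/2, so P_max = 139/2
Inverse supply: P = 10 + Q/2, so P_min = 10
CS = (1/2) * 119/2 * (139/2 - 159/4) = 14161/16
PS = (1/2) * 119/2 * (159/4 - 10) = 14161/16
TS = CS + PS = 14161/16 + 14161/16 = 14161/8

14161/8


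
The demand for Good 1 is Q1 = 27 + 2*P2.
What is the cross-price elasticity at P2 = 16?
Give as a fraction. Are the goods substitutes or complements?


dQ1/dP2 = 2
At P2 = 16: Q1 = 27 + 2*16 = 59
Exy = (dQ1/dP2)(P2/Q1) = 2 * 16 / 59 = 32/59
Since Exy > 0, the goods are substitutes.

32/59 (substitutes)


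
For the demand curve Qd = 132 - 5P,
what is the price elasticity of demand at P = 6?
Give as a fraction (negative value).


dQ/dP = -5
At P = 6: Q = 132 - 5*6 = 102
E = (dQ/dP)(P/Q) = (-5)(6/102) = -5/17

-5/17


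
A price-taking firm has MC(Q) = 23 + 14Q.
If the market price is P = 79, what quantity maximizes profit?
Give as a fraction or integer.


In perfect competition, profit is maximized where P = MC.
79 = 23 + 14Q
56 = 14Q
Q* = 56/14 = 4

4


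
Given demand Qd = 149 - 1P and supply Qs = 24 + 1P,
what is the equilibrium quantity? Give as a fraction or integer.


First find equilibrium price:
149 - 1P = 24 + 1P
P* = 125/2 = 125/2
Then substitute into demand:
Q* = 149 - 1 * 125/2 = 173/2

173/2


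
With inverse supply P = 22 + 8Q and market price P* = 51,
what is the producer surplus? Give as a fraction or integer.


Minimum supply price (at Q=0): P_min = 22
Quantity supplied at P* = 51:
Q* = (51 - 22)/8 = 29/8
PS = (1/2) * Q* * (P* - P_min)
PS = (1/2) * 29/8 * (51 - 22)
PS = (1/2) * 29/8 * 29 = 841/16

841/16


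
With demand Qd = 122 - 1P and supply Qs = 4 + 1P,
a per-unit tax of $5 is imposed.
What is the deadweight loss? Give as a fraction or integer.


Pre-tax equilibrium quantity: Q* = 63
Post-tax equilibrium quantity: Q_tax = 121/2
Reduction in quantity: Q* - Q_tax = 5/2
DWL = (1/2) * tax * (Q* - Q_tax)
DWL = (1/2) * 5 * 5/2 = 25/4

25/4


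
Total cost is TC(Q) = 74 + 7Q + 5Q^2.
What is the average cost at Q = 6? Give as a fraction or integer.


TC(6) = 74 + 7*6 + 5*6^2
TC(6) = 74 + 42 + 180 = 296
AC = TC/Q = 296/6 = 148/3

148/3


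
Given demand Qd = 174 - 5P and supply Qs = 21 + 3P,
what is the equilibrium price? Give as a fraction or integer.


At equilibrium, Qd = Qs.
174 - 5P = 21 + 3P
174 - 21 = 5P + 3P
153 = 8P
P* = 153/8 = 153/8

153/8


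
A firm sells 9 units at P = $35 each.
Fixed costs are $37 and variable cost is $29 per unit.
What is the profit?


Total Revenue = P * Q = 35 * 9 = $315
Total Cost = FC + VC*Q = 37 + 29*9 = $298
Profit = TR - TC = 315 - 298 = $17

$17


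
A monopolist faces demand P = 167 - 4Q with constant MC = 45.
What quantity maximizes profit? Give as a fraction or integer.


TR = P*Q = (167 - 4Q)Q = 167Q - 4Q^2
MR = dTR/dQ = 167 - 8Q
Set MR = MC:
167 - 8Q = 45
122 = 8Q
Q* = 122/8 = 61/4

61/4


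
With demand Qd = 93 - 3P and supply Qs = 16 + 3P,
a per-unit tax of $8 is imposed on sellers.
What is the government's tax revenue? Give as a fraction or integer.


With tax on sellers, new supply: Qs' = 16 + 3(P - 8)
= 3P - 8
New equilibrium quantity:
Q_new = 85/2
Tax revenue = tax * Q_new = 8 * 85/2 = 340

340


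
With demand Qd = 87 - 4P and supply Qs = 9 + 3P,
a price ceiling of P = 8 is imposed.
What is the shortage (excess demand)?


At P = 8:
Qd = 87 - 4*8 = 55
Qs = 9 + 3*8 = 33
Shortage = Qd - Qs = 55 - 33 = 22

22


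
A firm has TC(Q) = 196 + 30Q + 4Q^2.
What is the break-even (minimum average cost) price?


AC(Q) = 196/Q + 30 + 4Q
To minimize: dAC/dQ = -196/Q^2 + 4 = 0
Q^2 = 196/4 = 49
Q* = 7
Min AC = 196/7 + 30 + 4*7
Min AC = 28 + 30 + 28 = 86

86


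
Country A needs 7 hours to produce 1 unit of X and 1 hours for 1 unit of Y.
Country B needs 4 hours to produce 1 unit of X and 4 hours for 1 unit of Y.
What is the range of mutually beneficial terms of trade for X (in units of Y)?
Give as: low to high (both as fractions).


Opportunity cost of X for Country A = hours_X / hours_Y = 7/1 = 7 units of Y
Opportunity cost of X for Country B = hours_X / hours_Y = 4/4 = 1 units of Y
Terms of trade must be between the two opportunity costs.
Range: 1 to 7

1 to 7


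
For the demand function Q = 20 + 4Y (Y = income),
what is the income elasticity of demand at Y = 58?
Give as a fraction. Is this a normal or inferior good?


dQ/dY = 4
At Y = 58: Q = 20 + 4*58 = 252
Ey = (dQ/dY)(Y/Q) = 4 * 58 / 252 = 58/63
Since Ey > 0, this is a normal good.

58/63 (normal good)


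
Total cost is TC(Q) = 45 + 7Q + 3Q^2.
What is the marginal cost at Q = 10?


MC = dTC/dQ = 7 + 2*3*Q
At Q = 10:
MC = 7 + 6*10
MC = 7 + 60 = 67

67


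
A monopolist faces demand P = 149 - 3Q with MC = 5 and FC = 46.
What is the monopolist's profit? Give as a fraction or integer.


MR = MC: 149 - 6Q = 5
Q* = 24
P* = 149 - 3*24 = 77
Profit = (P* - MC)*Q* - FC
= (77 - 5)*24 - 46
= 72*24 - 46
= 1728 - 46 = 1682

1682


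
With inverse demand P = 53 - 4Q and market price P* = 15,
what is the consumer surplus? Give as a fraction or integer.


Maximum willingness to pay (at Q=0): P_max = 53
Quantity demanded at P* = 15:
Q* = (53 - 15)/4 = 19/2
CS = (1/2) * Q* * (P_max - P*)
CS = (1/2) * 19/2 * (53 - 15)
CS = (1/2) * 19/2 * 38 = 361/2

361/2


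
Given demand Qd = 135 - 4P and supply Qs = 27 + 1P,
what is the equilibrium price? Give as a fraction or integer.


At equilibrium, Qd = Qs.
135 - 4P = 27 + 1P
135 - 27 = 4P + 1P
108 = 5P
P* = 108/5 = 108/5

108/5


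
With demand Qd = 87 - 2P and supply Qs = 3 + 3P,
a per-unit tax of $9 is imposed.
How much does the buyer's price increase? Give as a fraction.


With a per-unit tax, the buyer's price increase depends on relative slopes.
Supply slope: d = 3, Demand slope: b = 2
Buyer's price increase = d * tax / (b + d)
= 3 * 9 / (2 + 3)
= 27 / 5 = 27/5

27/5


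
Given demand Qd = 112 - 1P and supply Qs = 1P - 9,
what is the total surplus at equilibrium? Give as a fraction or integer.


Find equilibrium: 112 - 1P = 1P - 9
112 + 9 = 2P
P* = 121/2 = 121/2
Q* = 1*121/2 - 9 = 103/2
Inverse demand: P = 112 - Q/1, so P_max = 112
Inverse supply: P = 9 + Q/1, so P_min = 9
CS = (1/2) * 103/2 * (112 - 121/2) = 10609/8
PS = (1/2) * 103/2 * (121/2 - 9) = 10609/8
TS = CS + PS = 10609/8 + 10609/8 = 10609/4

10609/4


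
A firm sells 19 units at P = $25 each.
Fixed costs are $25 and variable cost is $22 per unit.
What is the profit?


Total Revenue = P * Q = 25 * 19 = $475
Total Cost = FC + VC*Q = 25 + 22*19 = $443
Profit = TR - TC = 475 - 443 = $32

$32


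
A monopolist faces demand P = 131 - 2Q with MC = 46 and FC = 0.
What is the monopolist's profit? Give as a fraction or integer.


MR = MC: 131 - 4Q = 46
Q* = 85/4
P* = 131 - 2*85/4 = 177/2
Profit = (P* - MC)*Q* - FC
= (177/2 - 46)*85/4 - 0
= 85/2*85/4 - 0
= 7225/8 - 0 = 7225/8

7225/8


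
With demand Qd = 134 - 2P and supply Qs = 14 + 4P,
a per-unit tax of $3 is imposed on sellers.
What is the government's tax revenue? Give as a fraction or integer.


With tax on sellers, new supply: Qs' = 14 + 4(P - 3)
= 2 + 4P
New equilibrium quantity:
Q_new = 90
Tax revenue = tax * Q_new = 3 * 90 = 270

270


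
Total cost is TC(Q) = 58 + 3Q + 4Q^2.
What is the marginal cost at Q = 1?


MC = dTC/dQ = 3 + 2*4*Q
At Q = 1:
MC = 3 + 8*1
MC = 3 + 8 = 11

11


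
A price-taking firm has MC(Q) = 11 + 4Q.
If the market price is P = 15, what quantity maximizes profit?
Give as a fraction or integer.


In perfect competition, profit is maximized where P = MC.
15 = 11 + 4Q
4 = 4Q
Q* = 4/4 = 1

1


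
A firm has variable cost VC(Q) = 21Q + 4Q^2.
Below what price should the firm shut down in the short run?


AVC(Q) = VC(Q)/Q = 21 + 4Q
AVC is increasing in Q, so minimum AVC is at Q -> 0+.
Min AVC = 21
The firm should shut down if P < 21.

21


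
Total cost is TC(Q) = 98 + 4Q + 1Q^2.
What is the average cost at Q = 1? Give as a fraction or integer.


TC(1) = 98 + 4*1 + 1*1^2
TC(1) = 98 + 4 + 1 = 103
AC = TC/Q = 103/1 = 103

103


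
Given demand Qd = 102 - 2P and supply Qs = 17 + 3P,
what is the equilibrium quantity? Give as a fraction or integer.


First find equilibrium price:
102 - 2P = 17 + 3P
P* = 85/5 = 17
Then substitute into demand:
Q* = 102 - 2 * 17 = 68

68


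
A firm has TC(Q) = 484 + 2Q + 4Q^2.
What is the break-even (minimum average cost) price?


AC(Q) = 484/Q + 2 + 4Q
To minimize: dAC/dQ = -484/Q^2 + 4 = 0
Q^2 = 484/4 = 121
Q* = 11
Min AC = 484/11 + 2 + 4*11
Min AC = 44 + 2 + 44 = 90

90


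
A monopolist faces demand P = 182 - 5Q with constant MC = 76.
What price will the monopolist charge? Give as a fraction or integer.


MR = 182 - 10Q
Set MR = MC: 182 - 10Q = 76
Q* = 53/5
Substitute into demand:
P* = 182 - 5*53/5 = 129

129


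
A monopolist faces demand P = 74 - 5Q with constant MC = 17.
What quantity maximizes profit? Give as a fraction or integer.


TR = P*Q = (74 - 5Q)Q = 74Q - 5Q^2
MR = dTR/dQ = 74 - 10Q
Set MR = MC:
74 - 10Q = 17
57 = 10Q
Q* = 57/10 = 57/10

57/10


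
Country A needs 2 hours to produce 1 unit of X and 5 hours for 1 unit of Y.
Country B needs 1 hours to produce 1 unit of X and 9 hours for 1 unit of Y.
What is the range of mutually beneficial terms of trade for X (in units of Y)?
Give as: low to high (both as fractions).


Opportunity cost of X for Country A = hours_X / hours_Y = 2/5 = 2/5 units of Y
Opportunity cost of X for Country B = hours_X / hours_Y = 1/9 = 1/9 units of Y
Terms of trade must be between the two opportunity costs.
Range: 1/9 to 2/5

1/9 to 2/5


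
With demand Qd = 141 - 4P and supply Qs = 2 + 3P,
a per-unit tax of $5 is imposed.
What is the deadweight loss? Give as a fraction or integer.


Pre-tax equilibrium quantity: Q* = 431/7
Post-tax equilibrium quantity: Q_tax = 53
Reduction in quantity: Q* - Q_tax = 60/7
DWL = (1/2) * tax * (Q* - Q_tax)
DWL = (1/2) * 5 * 60/7 = 150/7

150/7


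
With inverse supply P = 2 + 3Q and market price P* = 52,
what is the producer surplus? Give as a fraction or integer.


Minimum supply price (at Q=0): P_min = 2
Quantity supplied at P* = 52:
Q* = (52 - 2)/3 = 50/3
PS = (1/2) * Q* * (P* - P_min)
PS = (1/2) * 50/3 * (52 - 2)
PS = (1/2) * 50/3 * 50 = 1250/3

1250/3


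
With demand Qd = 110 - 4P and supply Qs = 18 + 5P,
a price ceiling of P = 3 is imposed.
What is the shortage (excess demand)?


At P = 3:
Qd = 110 - 4*3 = 98
Qs = 18 + 5*3 = 33
Shortage = Qd - Qs = 98 - 33 = 65

65


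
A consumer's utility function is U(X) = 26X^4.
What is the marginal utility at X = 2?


MU = dU/dX = 26*4*X^(4-1)
MU = 104*X^3
At X = 2:
MU = 104 * 2^3
MU = 104 * 8 = 832

832


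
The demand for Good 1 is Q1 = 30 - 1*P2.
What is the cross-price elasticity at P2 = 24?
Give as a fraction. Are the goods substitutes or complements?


dQ1/dP2 = -1
At P2 = 24: Q1 = 30 - 1*24 = 6
Exy = (dQ1/dP2)(P2/Q1) = -1 * 24 / 6 = -4
Since Exy < 0, the goods are complements.

-4 (complements)


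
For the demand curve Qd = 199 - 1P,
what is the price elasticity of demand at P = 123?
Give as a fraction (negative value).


dQ/dP = -1
At P = 123: Q = 199 - 1*123 = 76
E = (dQ/dP)(P/Q) = (-1)(123/76) = -123/76

-123/76


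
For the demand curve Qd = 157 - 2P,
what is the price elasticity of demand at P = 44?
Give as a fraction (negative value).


dQ/dP = -2
At P = 44: Q = 157 - 2*44 = 69
E = (dQ/dP)(P/Q) = (-2)(44/69) = -88/69

-88/69


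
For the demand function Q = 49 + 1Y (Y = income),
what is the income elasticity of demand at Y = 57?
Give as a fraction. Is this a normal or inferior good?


dQ/dY = 1
At Y = 57: Q = 49 + 1*57 = 106
Ey = (dQ/dY)(Y/Q) = 1 * 57 / 106 = 57/106
Since Ey > 0, this is a normal good.

57/106 (normal good)


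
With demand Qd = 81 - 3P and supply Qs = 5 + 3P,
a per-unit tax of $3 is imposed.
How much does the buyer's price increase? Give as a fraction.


With a per-unit tax, the buyer's price increase depends on relative slopes.
Supply slope: d = 3, Demand slope: b = 3
Buyer's price increase = d * tax / (b + d)
= 3 * 3 / (3 + 3)
= 9 / 6 = 3/2

3/2


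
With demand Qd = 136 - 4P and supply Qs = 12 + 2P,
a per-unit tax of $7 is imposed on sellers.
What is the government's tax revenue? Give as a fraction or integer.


With tax on sellers, new supply: Qs' = 12 + 2(P - 7)
= 2P - 2
New equilibrium quantity:
Q_new = 44
Tax revenue = tax * Q_new = 7 * 44 = 308

308


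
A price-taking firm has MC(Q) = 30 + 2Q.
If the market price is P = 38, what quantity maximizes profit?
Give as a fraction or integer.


In perfect competition, profit is maximized where P = MC.
38 = 30 + 2Q
8 = 2Q
Q* = 8/2 = 4

4


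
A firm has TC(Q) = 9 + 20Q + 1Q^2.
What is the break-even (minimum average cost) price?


AC(Q) = 9/Q + 20 + 1Q
To minimize: dAC/dQ = -9/Q^2 + 1 = 0
Q^2 = 9/1 = 9
Q* = 3
Min AC = 9/3 + 20 + 1*3
Min AC = 3 + 20 + 3 = 26

26


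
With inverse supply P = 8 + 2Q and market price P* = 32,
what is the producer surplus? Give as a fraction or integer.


Minimum supply price (at Q=0): P_min = 8
Quantity supplied at P* = 32:
Q* = (32 - 8)/2 = 12
PS = (1/2) * Q* * (P* - P_min)
PS = (1/2) * 12 * (32 - 8)
PS = (1/2) * 12 * 24 = 144

144


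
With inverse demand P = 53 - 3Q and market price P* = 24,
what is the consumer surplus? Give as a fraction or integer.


Maximum willingness to pay (at Q=0): P_max = 53
Quantity demanded at P* = 24:
Q* = (53 - 24)/3 = 29/3
CS = (1/2) * Q* * (P_max - P*)
CS = (1/2) * 29/3 * (53 - 24)
CS = (1/2) * 29/3 * 29 = 841/6

841/6


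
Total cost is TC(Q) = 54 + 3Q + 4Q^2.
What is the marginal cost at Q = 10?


MC = dTC/dQ = 3 + 2*4*Q
At Q = 10:
MC = 3 + 8*10
MC = 3 + 80 = 83

83


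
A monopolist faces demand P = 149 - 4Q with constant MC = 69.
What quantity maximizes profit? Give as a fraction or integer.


TR = P*Q = (149 - 4Q)Q = 149Q - 4Q^2
MR = dTR/dQ = 149 - 8Q
Set MR = MC:
149 - 8Q = 69
80 = 8Q
Q* = 80/8 = 10

10


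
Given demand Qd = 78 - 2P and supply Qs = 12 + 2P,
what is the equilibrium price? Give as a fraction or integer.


At equilibrium, Qd = Qs.
78 - 2P = 12 + 2P
78 - 12 = 2P + 2P
66 = 4P
P* = 66/4 = 33/2

33/2


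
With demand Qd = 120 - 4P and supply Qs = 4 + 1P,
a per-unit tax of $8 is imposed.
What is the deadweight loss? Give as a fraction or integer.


Pre-tax equilibrium quantity: Q* = 136/5
Post-tax equilibrium quantity: Q_tax = 104/5
Reduction in quantity: Q* - Q_tax = 32/5
DWL = (1/2) * tax * (Q* - Q_tax)
DWL = (1/2) * 8 * 32/5 = 128/5

128/5


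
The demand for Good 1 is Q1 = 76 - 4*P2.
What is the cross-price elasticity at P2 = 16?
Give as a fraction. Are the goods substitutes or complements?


dQ1/dP2 = -4
At P2 = 16: Q1 = 76 - 4*16 = 12
Exy = (dQ1/dP2)(P2/Q1) = -4 * 16 / 12 = -16/3
Since Exy < 0, the goods are complements.

-16/3 (complements)


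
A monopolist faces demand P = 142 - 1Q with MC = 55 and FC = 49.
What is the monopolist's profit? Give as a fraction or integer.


MR = MC: 142 - 2Q = 55
Q* = 87/2
P* = 142 - 1*87/2 = 197/2
Profit = (P* - MC)*Q* - FC
= (197/2 - 55)*87/2 - 49
= 87/2*87/2 - 49
= 7569/4 - 49 = 7373/4

7373/4


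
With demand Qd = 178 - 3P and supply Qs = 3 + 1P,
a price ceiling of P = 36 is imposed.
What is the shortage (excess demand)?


At P = 36:
Qd = 178 - 3*36 = 70
Qs = 3 + 1*36 = 39
Shortage = Qd - Qs = 70 - 39 = 31

31


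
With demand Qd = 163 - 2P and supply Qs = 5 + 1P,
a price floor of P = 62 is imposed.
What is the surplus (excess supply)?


At P = 62:
Qd = 163 - 2*62 = 39
Qs = 5 + 1*62 = 67
Surplus = Qs - Qd = 67 - 39 = 28

28


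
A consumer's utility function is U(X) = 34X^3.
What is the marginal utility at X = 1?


MU = dU/dX = 34*3*X^(3-1)
MU = 102*X^2
At X = 1:
MU = 102 * 1^2
MU = 102 * 1 = 102

102


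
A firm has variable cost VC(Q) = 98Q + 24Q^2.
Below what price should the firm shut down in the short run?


AVC(Q) = VC(Q)/Q = 98 + 24Q
AVC is increasing in Q, so minimum AVC is at Q -> 0+.
Min AVC = 98
The firm should shut down if P < 98.

98


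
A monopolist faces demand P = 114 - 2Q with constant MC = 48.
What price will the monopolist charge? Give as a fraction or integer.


MR = 114 - 4Q
Set MR = MC: 114 - 4Q = 48
Q* = 33/2
Substitute into demand:
P* = 114 - 2*33/2 = 81

81


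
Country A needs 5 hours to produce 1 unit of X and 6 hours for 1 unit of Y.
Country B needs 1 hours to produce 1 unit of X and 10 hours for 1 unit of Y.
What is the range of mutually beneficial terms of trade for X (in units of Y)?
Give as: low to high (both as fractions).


Opportunity cost of X for Country A = hours_X / hours_Y = 5/6 = 5/6 units of Y
Opportunity cost of X for Country B = hours_X / hours_Y = 1/10 = 1/10 units of Y
Terms of trade must be between the two opportunity costs.
Range: 1/10 to 5/6

1/10 to 5/6


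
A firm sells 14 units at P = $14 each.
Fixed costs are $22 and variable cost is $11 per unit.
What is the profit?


Total Revenue = P * Q = 14 * 14 = $196
Total Cost = FC + VC*Q = 22 + 11*14 = $176
Profit = TR - TC = 196 - 176 = $20

$20


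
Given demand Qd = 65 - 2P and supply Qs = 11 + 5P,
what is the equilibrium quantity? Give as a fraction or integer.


First find equilibrium price:
65 - 2P = 11 + 5P
P* = 54/7 = 54/7
Then substitute into demand:
Q* = 65 - 2 * 54/7 = 347/7

347/7


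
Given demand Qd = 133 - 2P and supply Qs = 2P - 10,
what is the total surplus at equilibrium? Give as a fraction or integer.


Find equilibrium: 133 - 2P = 2P - 10
133 + 10 = 4P
P* = 143/4 = 143/4
Q* = 2*143/4 - 10 = 123/2
Inverse demand: P = 133/2 - Q/2, so P_max = 133/2
Inverse supply: P = 5 + Q/2, so P_min = 5
CS = (1/2) * 123/2 * (133/2 - 143/4) = 15129/16
PS = (1/2) * 123/2 * (143/4 - 5) = 15129/16
TS = CS + PS = 15129/16 + 15129/16 = 15129/8

15129/8


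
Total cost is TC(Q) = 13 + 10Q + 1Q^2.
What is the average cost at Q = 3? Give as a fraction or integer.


TC(3) = 13 + 10*3 + 1*3^2
TC(3) = 13 + 30 + 9 = 52
AC = TC/Q = 52/3 = 52/3

52/3


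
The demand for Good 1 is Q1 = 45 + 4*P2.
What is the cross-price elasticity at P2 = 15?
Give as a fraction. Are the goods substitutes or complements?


dQ1/dP2 = 4
At P2 = 15: Q1 = 45 + 4*15 = 105
Exy = (dQ1/dP2)(P2/Q1) = 4 * 15 / 105 = 4/7
Since Exy > 0, the goods are substitutes.

4/7 (substitutes)


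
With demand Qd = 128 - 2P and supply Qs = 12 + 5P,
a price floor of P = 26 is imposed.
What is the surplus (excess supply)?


At P = 26:
Qd = 128 - 2*26 = 76
Qs = 12 + 5*26 = 142
Surplus = Qs - Qd = 142 - 76 = 66

66


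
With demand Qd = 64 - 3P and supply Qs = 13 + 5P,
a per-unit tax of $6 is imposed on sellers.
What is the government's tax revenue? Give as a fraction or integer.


With tax on sellers, new supply: Qs' = 13 + 5(P - 6)
= 5P - 17
New equilibrium quantity:
Q_new = 269/8
Tax revenue = tax * Q_new = 6 * 269/8 = 807/4

807/4


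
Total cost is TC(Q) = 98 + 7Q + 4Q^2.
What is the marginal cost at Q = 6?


MC = dTC/dQ = 7 + 2*4*Q
At Q = 6:
MC = 7 + 8*6
MC = 7 + 48 = 55

55


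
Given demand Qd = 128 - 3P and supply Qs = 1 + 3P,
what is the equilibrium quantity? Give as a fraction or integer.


First find equilibrium price:
128 - 3P = 1 + 3P
P* = 127/6 = 127/6
Then substitute into demand:
Q* = 128 - 3 * 127/6 = 129/2

129/2


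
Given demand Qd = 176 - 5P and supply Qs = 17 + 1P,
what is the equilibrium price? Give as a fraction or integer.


At equilibrium, Qd = Qs.
176 - 5P = 17 + 1P
176 - 17 = 5P + 1P
159 = 6P
P* = 159/6 = 53/2

53/2


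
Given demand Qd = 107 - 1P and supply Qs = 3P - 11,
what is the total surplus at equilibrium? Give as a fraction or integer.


Find equilibrium: 107 - 1P = 3P - 11
107 + 11 = 4P
P* = 118/4 = 59/2
Q* = 3*59/2 - 11 = 155/2
Inverse demand: P = 107 - Q/1, so P_max = 107
Inverse supply: P = 11/3 + Q/3, so P_min = 11/3
CS = (1/2) * 155/2 * (107 - 59/2) = 24025/8
PS = (1/2) * 155/2 * (59/2 - 11/3) = 24025/24
TS = CS + PS = 24025/8 + 24025/24 = 24025/6

24025/6


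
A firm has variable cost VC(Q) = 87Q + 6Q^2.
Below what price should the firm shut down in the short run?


AVC(Q) = VC(Q)/Q = 87 + 6Q
AVC is increasing in Q, so minimum AVC is at Q -> 0+.
Min AVC = 87
The firm should shut down if P < 87.

87


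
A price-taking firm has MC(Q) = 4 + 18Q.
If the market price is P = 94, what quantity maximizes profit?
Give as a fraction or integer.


In perfect competition, profit is maximized where P = MC.
94 = 4 + 18Q
90 = 18Q
Q* = 90/18 = 5

5
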